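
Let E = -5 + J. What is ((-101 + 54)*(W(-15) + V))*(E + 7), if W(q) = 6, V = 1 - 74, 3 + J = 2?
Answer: 3149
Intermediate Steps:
J = -1 (J = -3 + 2 = -1)
V = -73
E = -6 (E = -5 - 1 = -6)
((-101 + 54)*(W(-15) + V))*(E + 7) = ((-101 + 54)*(6 - 73))*(-6 + 7) = -47*(-67)*1 = 3149*1 = 3149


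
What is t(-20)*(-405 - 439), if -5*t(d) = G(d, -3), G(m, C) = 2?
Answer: 1688/5 ≈ 337.60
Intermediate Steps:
t(d) = -⅖ (t(d) = -⅕*2 = -⅖)
t(-20)*(-405 - 439) = -2*(-405 - 439)/5 = -⅖*(-844) = 1688/5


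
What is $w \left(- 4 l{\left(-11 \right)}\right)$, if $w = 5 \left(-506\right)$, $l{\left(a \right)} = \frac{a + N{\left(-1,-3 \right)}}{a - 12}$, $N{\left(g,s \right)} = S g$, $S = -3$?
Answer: $3520$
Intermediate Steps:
$N{\left(g,s \right)} = - 3 g$
$l{\left(a \right)} = \frac{3 + a}{-12 + a}$ ($l{\left(a \right)} = \frac{a - -3}{a - 12} = \frac{a + 3}{-12 + a} = \frac{3 + a}{-12 + a}$)
$w = -2530$
$w \left(- 4 l{\left(-11 \right)}\right) = - 2530 \left(- 4 \frac{3 - 11}{-12 - 11}\right) = - 2530 \left(- 4 \frac{1}{-23} \left(-8\right)\right) = - 2530 \left(- 4 \left(\left(- \frac{1}{23}\right) \left(-8\right)\right)\right) = - 2530 \left(\left(-4\right) \frac{8}{23}\right) = \left(-2530\right) \left(- \frac{32}{23}\right) = 3520$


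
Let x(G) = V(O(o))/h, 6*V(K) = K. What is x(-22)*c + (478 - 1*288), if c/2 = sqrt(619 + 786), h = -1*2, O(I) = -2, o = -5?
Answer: 190 + sqrt(1405)/3 ≈ 202.49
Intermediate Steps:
V(K) = K/6
h = -2
x(G) = 1/6 (x(G) = ((1/6)*(-2))/(-2) = -1/3*(-1/2) = 1/6)
c = 2*sqrt(1405) (c = 2*sqrt(619 + 786) = 2*sqrt(1405) ≈ 74.967)
x(-22)*c + (478 - 1*288) = (2*sqrt(1405))/6 + (478 - 1*288) = sqrt(1405)/3 + (478 - 288) = sqrt(1405)/3 + 190 = 190 + sqrt(1405)/3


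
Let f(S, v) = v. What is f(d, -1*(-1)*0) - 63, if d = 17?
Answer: -63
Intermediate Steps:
f(d, -1*(-1)*0) - 63 = -1*(-1)*0 - 63 = 1*0 - 63 = 0 - 63 = -63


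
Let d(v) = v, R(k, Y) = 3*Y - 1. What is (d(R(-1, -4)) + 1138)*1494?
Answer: 1680750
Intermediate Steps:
R(k, Y) = -1 + 3*Y
(d(R(-1, -4)) + 1138)*1494 = ((-1 + 3*(-4)) + 1138)*1494 = ((-1 - 12) + 1138)*1494 = (-13 + 1138)*1494 = 1125*1494 = 1680750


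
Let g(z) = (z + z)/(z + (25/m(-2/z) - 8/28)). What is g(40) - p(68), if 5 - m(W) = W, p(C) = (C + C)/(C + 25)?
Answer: 160912/489459 ≈ 0.32875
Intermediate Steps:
p(C) = 2*C/(25 + C) (p(C) = (2*C)/(25 + C) = 2*C/(25 + C))
m(W) = 5 - W
g(z) = 2*z/(-2/7 + z + 25/(5 + 2/z)) (g(z) = (z + z)/(z + (25/(5 - (-2)/z) - 8/28)) = (2*z)/(z + (25/(5 + 2/z) - 8*1/28)) = (2*z)/(z + (25/(5 + 2/z) - 2/7)) = (2*z)/(z + (-2/7 + 25/(5 + 2/z))) = (2*z)/(-2/7 + z + 25/(5 + 2/z)) = 2*z/(-2/7 + z + 25/(5 + 2/z)))
g(40) - p(68) = 14*40*(2 + 5*40)/(-4 + 40*(179 + 35*40)) - 2*68/(25 + 68) = 14*40*(2 + 200)/(-4 + 40*(179 + 1400)) - 2*68/93 = 14*40*202/(-4 + 40*1579) - 2*68/93 = 14*40*202/(-4 + 63160) - 1*136/93 = 14*40*202/63156 - 136/93 = 14*40*(1/63156)*202 - 136/93 = 28280/15789 - 136/93 = 160912/489459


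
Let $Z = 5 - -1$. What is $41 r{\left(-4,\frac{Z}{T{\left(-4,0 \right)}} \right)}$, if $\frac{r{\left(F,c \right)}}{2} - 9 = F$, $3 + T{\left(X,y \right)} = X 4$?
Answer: $410$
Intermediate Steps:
$T{\left(X,y \right)} = -3 + 4 X$ ($T{\left(X,y \right)} = -3 + X 4 = -3 + 4 X$)
$Z = 6$ ($Z = 5 + 1 = 6$)
$r{\left(F,c \right)} = 18 + 2 F$
$41 r{\left(-4,\frac{Z}{T{\left(-4,0 \right)}} \right)} = 41 \left(18 + 2 \left(-4\right)\right) = 41 \left(18 - 8\right) = 41 \cdot 10 = 410$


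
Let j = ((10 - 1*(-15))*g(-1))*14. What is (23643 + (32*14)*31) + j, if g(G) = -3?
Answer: 36481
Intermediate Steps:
j = -1050 (j = ((10 - 1*(-15))*(-3))*14 = ((10 + 15)*(-3))*14 = (25*(-3))*14 = -75*14 = -1050)
(23643 + (32*14)*31) + j = (23643 + (32*14)*31) - 1050 = (23643 + 448*31) - 1050 = (23643 + 13888) - 1050 = 37531 - 1050 = 36481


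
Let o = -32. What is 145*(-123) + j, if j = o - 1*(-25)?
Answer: -17842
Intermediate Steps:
j = -7 (j = -32 - 1*(-25) = -32 + 25 = -7)
145*(-123) + j = 145*(-123) - 7 = -17835 - 7 = -17842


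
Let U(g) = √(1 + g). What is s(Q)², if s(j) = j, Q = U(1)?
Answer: 2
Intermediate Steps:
Q = √2 (Q = √(1 + 1) = √2 ≈ 1.4142)
s(Q)² = (√2)² = 2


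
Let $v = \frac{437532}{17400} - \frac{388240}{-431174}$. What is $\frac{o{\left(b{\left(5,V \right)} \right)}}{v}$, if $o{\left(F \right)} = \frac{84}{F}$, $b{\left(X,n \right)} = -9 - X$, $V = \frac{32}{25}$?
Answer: $- \frac{1875606900}{8141991607} \approx -0.23036$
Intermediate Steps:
$V = \frac{32}{25}$ ($V = 32 \cdot \frac{1}{25} = \frac{32}{25} \approx 1.28$)
$v = \frac{8141991607}{312601150}$ ($v = 437532 \cdot \frac{1}{17400} - - \frac{194120}{215587} = \frac{36461}{1450} + \frac{194120}{215587} = \frac{8141991607}{312601150} \approx 26.046$)
$\frac{o{\left(b{\left(5,V \right)} \right)}}{v} = \frac{84 \frac{1}{-9 - 5}}{\frac{8141991607}{312601150}} = \frac{84}{-9 - 5} \cdot \frac{312601150}{8141991607} = \frac{84}{-14} \cdot \frac{312601150}{8141991607} = 84 \left(- \frac{1}{14}\right) \frac{312601150}{8141991607} = \left(-6\right) \frac{312601150}{8141991607} = - \frac{1875606900}{8141991607}$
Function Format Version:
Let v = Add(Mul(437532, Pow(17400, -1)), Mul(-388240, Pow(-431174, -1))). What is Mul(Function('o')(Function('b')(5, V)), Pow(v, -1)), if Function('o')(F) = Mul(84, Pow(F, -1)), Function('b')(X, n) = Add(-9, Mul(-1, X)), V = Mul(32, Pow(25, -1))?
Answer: Rational(-1875606900, 8141991607) ≈ -0.23036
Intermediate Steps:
V = Rational(32, 25) (V = Mul(32, Rational(1, 25)) = Rational(32, 25) ≈ 1.2800)
v = Rational(8141991607, 312601150) (v = Add(Mul(437532, Rational(1, 17400)), Mul(-388240, Rational(-1, 431174))) = Add(Rational(36461, 1450), Rational(194120, 215587)) = Rational(8141991607, 312601150) ≈ 26.046)
Mul(Function('o')(Function('b')(5, V)), Pow(v, -1)) = Mul(Mul(84, Pow(Add(-9, Mul(-1, 5)), -1)), Pow(Rational(8141991607, 312601150), -1)) = Mul(Mul(84, Pow(Add(-9, -5), -1)), Rational(312601150, 8141991607)) = Mul(Mul(84, Pow(-14, -1)), Rational(312601150, 8141991607)) = Mul(Mul(84, Rational(-1, 14)), Rational(312601150, 8141991607)) = Mul(-6, Rational(312601150, 8141991607)) = Rational(-1875606900, 8141991607)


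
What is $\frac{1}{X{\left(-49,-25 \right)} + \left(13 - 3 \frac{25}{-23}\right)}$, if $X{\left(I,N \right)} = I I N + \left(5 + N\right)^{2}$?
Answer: $- \frac{23}{1371001} \approx -1.6776 \cdot 10^{-5}$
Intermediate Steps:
$X{\left(I,N \right)} = \left(5 + N\right)^{2} + N I^{2}$ ($X{\left(I,N \right)} = I^{2} N + \left(5 + N\right)^{2} = N I^{2} + \left(5 + N\right)^{2} = \left(5 + N\right)^{2} + N I^{2}$)
$\frac{1}{X{\left(-49,-25 \right)} + \left(13 - 3 \frac{25}{-23}\right)} = \frac{1}{\left(\left(5 - 25\right)^{2} - 25 \left(-49\right)^{2}\right) + \left(13 - 3 \frac{25}{-23}\right)} = \frac{1}{\left(\left(-20\right)^{2} - 60025\right) + \left(13 - 3 \cdot 25 \left(- \frac{1}{23}\right)\right)} = \frac{1}{\left(400 - 60025\right) + \left(13 - - \frac{75}{23}\right)} = \frac{1}{-59625 + \left(13 + \frac{75}{23}\right)} = \frac{1}{-59625 + \frac{374}{23}} = \frac{1}{- \frac{1371001}{23}} = - \frac{23}{1371001}$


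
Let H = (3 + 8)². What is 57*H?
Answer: 6897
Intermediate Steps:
H = 121 (H = 11² = 121)
57*H = 57*121 = 6897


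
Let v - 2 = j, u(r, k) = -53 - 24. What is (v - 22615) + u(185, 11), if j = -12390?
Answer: -35080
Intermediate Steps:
u(r, k) = -77
v = -12388 (v = 2 - 12390 = -12388)
(v - 22615) + u(185, 11) = (-12388 - 22615) - 77 = -35003 - 77 = -35080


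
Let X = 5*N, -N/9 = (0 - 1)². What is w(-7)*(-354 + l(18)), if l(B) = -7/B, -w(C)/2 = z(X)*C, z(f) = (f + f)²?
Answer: -40187700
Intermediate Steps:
N = -9 (N = -9*(0 - 1)² = -9*(-1)² = -9*1 = -9)
X = -45 (X = 5*(-9) = -45)
z(f) = 4*f² (z(f) = (2*f)² = 4*f²)
w(C) = -16200*C (w(C) = -2*4*(-45)²*C = -2*4*2025*C = -16200*C)
w(-7)*(-354 + l(18)) = (-16200*(-7))*(-354 - 7/18) = 113400*(-354 - 7*1/18) = 113400*(-354 - 7/18) = 113400*(-6379/18) = -40187700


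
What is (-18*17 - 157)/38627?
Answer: -463/38627 ≈ -0.011986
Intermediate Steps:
(-18*17 - 157)/38627 = (-306 - 157)*(1/38627) = -463*1/38627 = -463/38627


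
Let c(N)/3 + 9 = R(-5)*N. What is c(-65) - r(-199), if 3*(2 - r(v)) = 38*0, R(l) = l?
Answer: 946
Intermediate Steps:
c(N) = -27 - 15*N (c(N) = -27 + 3*(-5*N) = -27 - 15*N)
r(v) = 2 (r(v) = 2 - 38*0/3 = 2 - ⅓*0 = 2 + 0 = 2)
c(-65) - r(-199) = (-27 - 15*(-65)) - 1*2 = (-27 + 975) - 2 = 948 - 2 = 946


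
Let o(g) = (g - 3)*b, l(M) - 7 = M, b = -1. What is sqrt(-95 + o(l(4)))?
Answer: I*sqrt(103) ≈ 10.149*I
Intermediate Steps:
l(M) = 7 + M
o(g) = 3 - g (o(g) = (g - 3)*(-1) = (-3 + g)*(-1) = 3 - g)
sqrt(-95 + o(l(4))) = sqrt(-95 + (3 - (7 + 4))) = sqrt(-95 + (3 - 1*11)) = sqrt(-95 + (3 - 11)) = sqrt(-95 - 8) = sqrt(-103) = I*sqrt(103)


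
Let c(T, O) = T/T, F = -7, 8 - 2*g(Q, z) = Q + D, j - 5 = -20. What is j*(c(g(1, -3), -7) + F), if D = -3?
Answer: 90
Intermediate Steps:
j = -15 (j = 5 - 20 = -15)
g(Q, z) = 11/2 - Q/2 (g(Q, z) = 4 - (Q - 3)/2 = 4 - (-3 + Q)/2 = 4 + (3/2 - Q/2) = 11/2 - Q/2)
c(T, O) = 1
j*(c(g(1, -3), -7) + F) = -15*(1 - 7) = -15*(-6) = 90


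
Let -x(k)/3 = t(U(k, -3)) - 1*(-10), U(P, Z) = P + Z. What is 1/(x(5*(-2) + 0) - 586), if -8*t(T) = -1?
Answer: -8/4931 ≈ -0.0016224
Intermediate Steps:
t(T) = 1/8 (t(T) = -1/8*(-1) = 1/8)
x(k) = -243/8 (x(k) = -3*(1/8 - 1*(-10)) = -3*(1/8 + 10) = -3*81/8 = -243/8)
1/(x(5*(-2) + 0) - 586) = 1/(-243/8 - 586) = 1/(-4931/8) = -8/4931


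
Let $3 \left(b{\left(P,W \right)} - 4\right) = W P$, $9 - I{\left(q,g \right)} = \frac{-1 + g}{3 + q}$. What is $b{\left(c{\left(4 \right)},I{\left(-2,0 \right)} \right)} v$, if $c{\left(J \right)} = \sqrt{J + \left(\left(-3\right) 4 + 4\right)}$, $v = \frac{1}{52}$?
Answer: $\frac{1}{13} + \frac{5 i}{39} \approx 0.076923 + 0.12821 i$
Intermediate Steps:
$v = \frac{1}{52} \approx 0.019231$
$I{\left(q,g \right)} = 9 - \frac{-1 + g}{3 + q}$
$c{\left(J \right)} = \sqrt{-8 + J}$ ($c{\left(J \right)} = \sqrt{J + \left(-12 + 4\right)} = \sqrt{J - 8} = \sqrt{-8 + J}$)
$b{\left(P,W \right)} = 4 + \frac{P W}{3}$ ($b{\left(P,W \right)} = 4 + \frac{W P}{3} = 4 + \frac{P W}{3}$)
$b{\left(c{\left(4 \right)},I{\left(-2,0 \right)} \right)} v = \left(4 + \frac{\sqrt{-8 + 4} \frac{28 - 0 + 9 \left(-2\right)}{3 - 2}}{3}\right) \frac{1}{52} = \left(4 + \frac{\sqrt{-4} \frac{28 + 0 - 18}{1}}{3}\right) \frac{1}{52} = \left(4 + \frac{2 i 1 \cdot 10}{3}\right) \frac{1}{52} = \left(4 + \frac{1}{3} \cdot 2 i 10\right) \frac{1}{52} = \left(4 + \frac{20 i}{3}\right) \frac{1}{52} = \frac{1}{13} + \frac{5 i}{39}$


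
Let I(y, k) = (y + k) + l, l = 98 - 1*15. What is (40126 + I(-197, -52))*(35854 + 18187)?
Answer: 2159478360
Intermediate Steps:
l = 83 (l = 98 - 15 = 83)
I(y, k) = 83 + k + y (I(y, k) = (y + k) + 83 = (k + y) + 83 = 83 + k + y)
(40126 + I(-197, -52))*(35854 + 18187) = (40126 + (83 - 52 - 197))*(35854 + 18187) = (40126 - 166)*54041 = 39960*54041 = 2159478360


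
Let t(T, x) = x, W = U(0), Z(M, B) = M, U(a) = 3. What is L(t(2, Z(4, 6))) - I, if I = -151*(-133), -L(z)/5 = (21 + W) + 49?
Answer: -20448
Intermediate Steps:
W = 3
L(z) = -365 (L(z) = -5*((21 + 3) + 49) = -5*(24 + 49) = -5*73 = -365)
I = 20083
L(t(2, Z(4, 6))) - I = -365 - 1*20083 = -365 - 20083 = -20448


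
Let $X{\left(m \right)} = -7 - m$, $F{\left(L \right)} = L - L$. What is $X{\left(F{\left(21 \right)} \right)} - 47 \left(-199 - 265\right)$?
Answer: $21801$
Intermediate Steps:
$F{\left(L \right)} = 0$
$X{\left(F{\left(21 \right)} \right)} - 47 \left(-199 - 265\right) = \left(-7 - 0\right) - 47 \left(-199 - 265\right) = \left(-7 + 0\right) - -21808 = -7 + 21808 = 21801$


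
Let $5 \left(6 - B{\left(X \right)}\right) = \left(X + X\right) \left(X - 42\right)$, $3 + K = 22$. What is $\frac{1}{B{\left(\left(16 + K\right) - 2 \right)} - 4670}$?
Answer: $- \frac{5}{22726} \approx -0.00022001$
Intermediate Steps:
$K = 19$ ($K = -3 + 22 = 19$)
$B{\left(X \right)} = 6 - \frac{2 X \left(-42 + X\right)}{5}$ ($B{\left(X \right)} = 6 - \frac{\left(X + X\right) \left(X - 42\right)}{5} = 6 - \frac{2 X \left(-42 + X\right)}{5}$)
$\frac{1}{B{\left(\left(16 + K\right) - 2 \right)} - 4670} = \frac{1}{\left(6 - \frac{2 \left(\left(16 + 19\right) - 2\right)^{2}}{5} + \frac{84 \left(\left(16 + 19\right) - 2\right)}{5}\right) - 4670} = \frac{1}{\left(6 - \frac{2 \left(35 - 2\right)^{2}}{5} + \frac{84 \left(35 - 2\right)}{5}\right) - 4670} = \frac{1}{\left(6 - \frac{2 \cdot 33^{2}}{5} + \frac{84}{5} \cdot 33\right) - 4670} = \frac{1}{\left(6 - \frac{2178}{5} + \frac{2772}{5}\right) - 4670} = \frac{1}{\frac{624}{5} - 4670} = \frac{1}{- \frac{22726}{5}} = - \frac{5}{22726}$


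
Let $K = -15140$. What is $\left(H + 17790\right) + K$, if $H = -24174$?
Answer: $-21524$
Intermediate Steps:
$\left(H + 17790\right) + K = \left(-24174 + 17790\right) - 15140 = -6384 - 15140 = -21524$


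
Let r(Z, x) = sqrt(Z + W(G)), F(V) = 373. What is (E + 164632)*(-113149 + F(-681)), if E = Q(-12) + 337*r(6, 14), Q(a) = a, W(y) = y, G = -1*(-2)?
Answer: -18565185120 - 76011024*sqrt(2) ≈ -1.8673e+10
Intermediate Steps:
G = 2
r(Z, x) = sqrt(2 + Z) (r(Z, x) = sqrt(Z + 2) = sqrt(2 + Z))
E = -12 + 674*sqrt(2) (E = -12 + 337*sqrt(2 + 6) = -12 + 337*sqrt(8) = -12 + 337*(2*sqrt(2)) = -12 + 674*sqrt(2) ≈ 941.18)
(E + 164632)*(-113149 + F(-681)) = ((-12 + 674*sqrt(2)) + 164632)*(-113149 + 373) = (164620 + 674*sqrt(2))*(-112776) = -18565185120 - 76011024*sqrt(2)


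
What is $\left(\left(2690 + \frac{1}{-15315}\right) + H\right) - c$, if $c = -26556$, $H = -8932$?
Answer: $\frac{311108909}{15315} \approx 20314.0$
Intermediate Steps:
$\left(\left(2690 + \frac{1}{-15315}\right) + H\right) - c = \left(\left(2690 + \frac{1}{-15315}\right) - 8932\right) - -26556 = \left(\left(2690 - \frac{1}{15315}\right) - 8932\right) + 26556 = \left(\frac{41197349}{15315} - 8932\right) + 26556 = - \frac{95596231}{15315} + 26556 = \frac{311108909}{15315}$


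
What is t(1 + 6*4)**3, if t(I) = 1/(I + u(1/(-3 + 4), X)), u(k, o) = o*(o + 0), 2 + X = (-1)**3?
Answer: 1/39304 ≈ 2.5443e-5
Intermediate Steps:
X = -3 (X = -2 + (-1)**3 = -2 - 1 = -3)
u(k, o) = o**2 (u(k, o) = o*o = o**2)
t(I) = 1/(9 + I) (t(I) = 1/(I + (-3)**2) = 1/(I + 9) = 1/(9 + I))
t(1 + 6*4)**3 = (1/(9 + (1 + 6*4)))**3 = (1/(9 + (1 + 24)))**3 = (1/(9 + 25))**3 = (1/34)**3 = 1/39304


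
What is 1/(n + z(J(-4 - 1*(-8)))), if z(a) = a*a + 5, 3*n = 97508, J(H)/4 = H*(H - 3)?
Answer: 3/98291 ≈ 3.0522e-5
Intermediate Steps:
J(H) = 4*H*(-3 + H) (J(H) = 4*(H*(H - 3)) = 4*(H*(-3 + H)) = 4*H*(-3 + H))
n = 97508/3 (n = (⅓)*97508 = 97508/3 ≈ 32503.)
z(a) = 5 + a² (z(a) = a² + 5 = 5 + a²)
1/(n + z(J(-4 - 1*(-8)))) = 1/(97508/3 + (5 + (4*(-4 - 1*(-8))*(-3 + (-4 - 1*(-8))))²)) = 1/(97508/3 + (5 + (4*(-4 + 8)*(-3 + (-4 + 8)))²)) = 1/(97508/3 + (5 + (4*4*(-3 + 4))²)) = 1/(97508/3 + (5 + (4*4*1)²)) = 1/(97508/3 + (5 + 16²)) = 1/(97508/3 + (5 + 256)) = 1/(97508/3 + 261) = 1/(98291/3) = 3/98291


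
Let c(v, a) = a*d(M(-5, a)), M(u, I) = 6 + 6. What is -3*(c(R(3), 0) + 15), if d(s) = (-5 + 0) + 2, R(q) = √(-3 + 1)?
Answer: -45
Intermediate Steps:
M(u, I) = 12
R(q) = I*√2 (R(q) = √(-2) = I*√2)
d(s) = -3 (d(s) = -5 + 2 = -3)
c(v, a) = -3*a (c(v, a) = a*(-3) = -3*a)
-3*(c(R(3), 0) + 15) = -3*(-3*0 + 15) = -3*(0 + 15) = -3*15 = -45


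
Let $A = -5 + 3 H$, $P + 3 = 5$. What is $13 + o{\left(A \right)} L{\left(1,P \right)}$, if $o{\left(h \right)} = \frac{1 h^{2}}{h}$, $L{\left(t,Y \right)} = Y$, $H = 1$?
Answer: $9$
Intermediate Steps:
$P = 2$ ($P = -3 + 5 = 2$)
$A = -2$ ($A = -5 + 3 \cdot 1 = -5 + 3 = -2$)
$o{\left(h \right)} = h$ ($o{\left(h \right)} = \frac{h^{2}}{h} = h$)
$13 + o{\left(A \right)} L{\left(1,P \right)} = 13 - 4 = 9$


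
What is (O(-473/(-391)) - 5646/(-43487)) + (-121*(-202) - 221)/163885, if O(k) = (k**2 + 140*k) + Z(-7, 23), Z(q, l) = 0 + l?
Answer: 211485897646197837/1089562553062595 ≈ 194.10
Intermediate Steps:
Z(q, l) = l
O(k) = 23 + k**2 + 140*k (O(k) = (k**2 + 140*k) + 23 = 23 + k**2 + 140*k)
(O(-473/(-391)) - 5646/(-43487)) + (-121*(-202) - 221)/163885 = ((23 + (-473/(-391))**2 + 140*(-473/(-391))) - 5646/(-43487)) + (-121*(-202) - 221)/163885 = ((23 + (-473*(-1/391))**2 + 140*(-473*(-1/391))) - 5646*(-1/43487)) + (24442 - 221)*(1/163885) = ((23 + (473/391)**2 + 140*(473/391)) + 5646/43487) + 24221*(1/163885) = ((23 + 223729/152881 + 66220/391) + 5646/43487) + 24221/163885 = (29632012/152881 + 5646/43487) + 24221/163885 = 1289470471970/6648336047 + 24221/163885 = 211485897646197837/1089562553062595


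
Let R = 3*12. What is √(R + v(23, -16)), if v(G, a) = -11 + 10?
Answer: √35 ≈ 5.9161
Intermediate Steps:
R = 36
v(G, a) = -1
√(R + v(23, -16)) = √(36 - 1) = √35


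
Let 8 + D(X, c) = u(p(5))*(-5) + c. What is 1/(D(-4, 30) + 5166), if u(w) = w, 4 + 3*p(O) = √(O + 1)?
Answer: 23376/121430453 + 15*√6/242860906 ≈ 0.00019266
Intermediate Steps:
p(O) = -4/3 + √(1 + O)/3 (p(O) = -4/3 + √(O + 1)/3 = -4/3 + √(1 + O)/3)
D(X, c) = -4/3 + c - 5*√6/3 (D(X, c) = -8 + ((-4/3 + √(1 + 5)/3)*(-5) + c) = -8 + ((-4/3 + √6/3)*(-5) + c) = -8 + ((20/3 - 5*√6/3) + c) = -8 + (20/3 + c - 5*√6/3) = -4/3 + c - 5*√6/3)
1/(D(-4, 30) + 5166) = 1/((-4/3 + 30 - 5*√6/3) + 5166) = 1/((86/3 - 5*√6/3) + 5166) = 1/(15584/3 - 5*√6/3)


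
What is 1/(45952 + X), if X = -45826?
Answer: 1/126 ≈ 0.0079365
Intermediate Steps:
1/(45952 + X) = 1/(45952 - 45826) = 1/126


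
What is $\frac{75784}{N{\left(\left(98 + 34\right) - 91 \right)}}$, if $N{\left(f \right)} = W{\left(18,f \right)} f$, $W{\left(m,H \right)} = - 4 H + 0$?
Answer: $- \frac{18946}{1681} \approx -11.271$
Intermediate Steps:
$W{\left(m,H \right)} = - 4 H$
$N{\left(f \right)} = - 4 f^{2}$ ($N{\left(f \right)} = - 4 f f = - 4 f^{2}$)
$\frac{75784}{N{\left(\left(98 + 34\right) - 91 \right)}} = \frac{75784}{\left(-4\right) \left(\left(98 + 34\right) - 91\right)^{2}} = \frac{75784}{\left(-4\right) \left(132 - 91\right)^{2}} = \frac{75784}{\left(-4\right) 41^{2}} = \frac{75784}{\left(-4\right) 1681} = \frac{75784}{-6724} = 75784 \left(- \frac{1}{6724}\right) = - \frac{18946}{1681}$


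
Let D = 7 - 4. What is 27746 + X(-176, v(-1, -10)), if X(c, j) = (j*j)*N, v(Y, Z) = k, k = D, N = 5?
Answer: 27791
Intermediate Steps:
D = 3
k = 3
v(Y, Z) = 3
X(c, j) = 5*j² (X(c, j) = (j*j)*5 = j²*5 = 5*j²)
27746 + X(-176, v(-1, -10)) = 27746 + 5*3² = 27746 + 5*9 = 27746 + 45 = 27791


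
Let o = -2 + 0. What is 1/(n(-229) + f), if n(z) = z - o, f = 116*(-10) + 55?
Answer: -1/1332 ≈ -0.00075075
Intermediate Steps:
o = -2
f = -1105 (f = -1160 + 55 = -1105)
n(z) = 2 + z (n(z) = z - 1*(-2) = z + 2 = 2 + z)
1/(n(-229) + f) = 1/((2 - 229) - 1105) = 1/(-227 - 1105) = 1/(-1332) = -1/1332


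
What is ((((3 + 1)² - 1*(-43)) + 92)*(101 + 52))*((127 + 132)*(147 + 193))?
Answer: 2034450180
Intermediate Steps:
((((3 + 1)² - 1*(-43)) + 92)*(101 + 52))*((127 + 132)*(147 + 193)) = (((4² + 43) + 92)*153)*(259*340) = (((16 + 43) + 92)*153)*88060 = ((59 + 92)*153)*88060 = (151*153)*88060 = 23103*88060 = 2034450180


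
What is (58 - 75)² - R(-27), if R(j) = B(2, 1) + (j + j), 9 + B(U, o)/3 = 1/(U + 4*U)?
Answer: 3697/10 ≈ 369.70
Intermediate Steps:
B(U, o) = -27 + 3/(5*U) (B(U, o) = -27 + 3/(U + 4*U) = -27 + 3/((5*U)) = -27 + 3*(1/(5*U)) = -27 + 3/(5*U))
R(j) = -267/10 + 2*j (R(j) = (-27 + (⅗)/2) + (j + j) = (-27 + (⅗)*(½)) + 2*j = (-27 + 3/10) + 2*j = -267/10 + 2*j)
(58 - 75)² - R(-27) = (58 - 75)² - (-267/10 + 2*(-27)) = (-17)² - (-267/10 - 54) = 289 - 1*(-807/10) = 289 + 807/10 = 3697/10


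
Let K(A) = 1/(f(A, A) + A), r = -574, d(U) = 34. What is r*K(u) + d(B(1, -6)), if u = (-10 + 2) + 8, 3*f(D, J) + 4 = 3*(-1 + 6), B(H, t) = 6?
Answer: -1348/11 ≈ -122.55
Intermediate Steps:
f(D, J) = 11/3 (f(D, J) = -4/3 + (3*(-1 + 6))/3 = -4/3 + (3*5)/3 = -4/3 + (⅓)*15 = -4/3 + 5 = 11/3)
u = 0 (u = -8 + 8 = 0)
K(A) = 1/(11/3 + A)
r*K(u) + d(B(1, -6)) = -1722/(11 + 3*0) + 34 = -1722/(11 + 0) + 34 = -1722/11 + 34 = -1348/11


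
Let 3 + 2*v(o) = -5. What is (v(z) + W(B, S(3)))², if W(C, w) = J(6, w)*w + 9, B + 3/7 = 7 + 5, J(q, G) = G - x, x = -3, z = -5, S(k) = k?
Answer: 529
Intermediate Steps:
J(q, G) = 3 + G (J(q, G) = G - 1*(-3) = G + 3 = 3 + G)
B = 81/7 (B = -3/7 + (7 + 5) = -3/7 + 12 = 81/7 ≈ 11.571)
W(C, w) = 9 + w*(3 + w) (W(C, w) = (3 + w)*w + 9 = w*(3 + w) + 9 = 9 + w*(3 + w))
v(o) = -4 (v(o) = -3/2 + (½)*(-5) = -3/2 - 5/2 = -4)
(v(z) + W(B, S(3)))² = (-4 + (9 + 3*(3 + 3)))² = (-4 + (9 + 3*6))² = (-4 + (9 + 18))² = (-4 + 27)² = 23² = 529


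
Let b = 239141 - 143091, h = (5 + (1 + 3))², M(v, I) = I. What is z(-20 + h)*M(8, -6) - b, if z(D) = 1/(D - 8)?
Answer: -5090656/53 ≈ -96050.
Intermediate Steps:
h = 81 (h = (5 + 4)² = 9² = 81)
b = 96050
z(D) = 1/(-8 + D)
z(-20 + h)*M(8, -6) - b = -6/(-8 + (-20 + 81)) - 1*96050 = -6/(-8 + 61) - 96050 = -6/53 - 96050 = -5090656/53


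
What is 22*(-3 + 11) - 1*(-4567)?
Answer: 4743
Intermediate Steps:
22*(-3 + 11) - 1*(-4567) = 22*8 + 4567 = 176 + 4567 = 4743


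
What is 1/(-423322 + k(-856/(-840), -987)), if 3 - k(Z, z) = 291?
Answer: -1/423610 ≈ -2.3607e-6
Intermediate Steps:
k(Z, z) = -288 (k(Z, z) = 3 - 1*291 = 3 - 291 = -288)
1/(-423322 + k(-856/(-840), -987)) = 1/(-423322 - 288) = 1/(-423610) = -1/423610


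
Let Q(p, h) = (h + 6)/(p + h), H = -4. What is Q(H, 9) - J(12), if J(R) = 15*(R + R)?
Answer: -357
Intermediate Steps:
J(R) = 30*R (J(R) = 15*(2*R) = 30*R)
Q(p, h) = (6 + h)/(h + p)
Q(H, 9) - J(12) = (6 + 9)/(9 - 4) - 30*12 = 15/5 - 1*360 = (1/5)*15 - 360 = 3 - 360 = -357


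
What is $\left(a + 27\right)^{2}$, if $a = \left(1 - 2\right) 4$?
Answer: $529$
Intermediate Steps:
$a = -4$ ($a = \left(-1\right) 4 = -4$)
$\left(a + 27\right)^{2} = \left(-4 + 27\right)^{2} = 23^{2} = 529$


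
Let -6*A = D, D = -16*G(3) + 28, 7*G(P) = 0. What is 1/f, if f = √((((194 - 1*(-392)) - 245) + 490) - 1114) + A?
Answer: -42/2743 - 9*I*√283/2743 ≈ -0.015312 - 0.055196*I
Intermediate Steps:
G(P) = 0 (G(P) = (⅐)*0 = 0)
D = 28 (D = -16*0 + 28 = 0 + 28 = 28)
A = -14/3 (A = -⅙*28 = -14/3 ≈ -4.6667)
f = -14/3 + I*√283 (f = √((((194 - 1*(-392)) - 245) + 490) - 1114) - 14/3 = √((((194 + 392) - 245) + 490) - 1114) - 14/3 = √(((586 - 245) + 490) - 1114) - 14/3 = √((341 + 490) - 1114) - 14/3 = √(831 - 1114) - 14/3 = √(-283) - 14/3 = I*√283 - 14/3 = -14/3 + I*√283 ≈ -4.6667 + 16.823*I)
1/f = 1/(-14/3 + I*√283)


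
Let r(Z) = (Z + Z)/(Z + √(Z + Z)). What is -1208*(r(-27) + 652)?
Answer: -22906096/29 - 7248*I*√6/29 ≈ -7.8987e+5 - 612.2*I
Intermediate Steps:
r(Z) = 2*Z/(Z + √2*√Z) (r(Z) = (2*Z)/(Z + √(2*Z)) = (2*Z)/(Z + √2*√Z) = 2*Z/(Z + √2*√Z))
-1208*(r(-27) + 652) = -1208*(2*(-27)/(-27 + √2*√(-27)) + 652) = -1208*(2*(-27)/(-27 + √2*(3*I*√3)) + 652) = -1208*(2*(-27)/(-27 + 3*I*√6) + 652) = -1208*(-54/(-27 + 3*I*√6) + 652) = -1208*(652 - 54/(-27 + 3*I*√6)) = -787616 + 65232/(-27 + 3*I*√6)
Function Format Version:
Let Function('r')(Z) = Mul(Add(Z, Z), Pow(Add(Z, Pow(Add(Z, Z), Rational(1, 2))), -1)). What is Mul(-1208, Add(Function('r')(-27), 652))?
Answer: Add(Rational(-22906096, 29), Mul(Rational(-7248, 29), I, Pow(6, Rational(1, 2)))) ≈ Add(-7.8987e+5, Mul(-612.20, I))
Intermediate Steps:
Function('r')(Z) = Mul(2, Z, Pow(Add(Z, Mul(Pow(2, Rational(1, 2)), Pow(Z, Rational(1, 2)))), -1)) (Function('r')(Z) = Mul(Mul(2, Z), Pow(Add(Z, Pow(Mul(2, Z), Rational(1, 2))), -1)) = Mul(Mul(2, Z), Pow(Add(Z, Mul(Pow(2, Rational(1, 2)), Pow(Z, Rational(1, 2)))), -1)) = Mul(2, Z, Pow(Add(Z, Mul(Pow(2, Rational(1, 2)), Pow(Z, Rational(1, 2)))), -1)))
Mul(-1208, Add(Function('r')(-27), 652)) = Mul(-1208, Add(Mul(2, -27, Pow(Add(-27, Mul(Pow(2, Rational(1, 2)), Pow(-27, Rational(1, 2)))), -1)), 652)) = Mul(-1208, Add(Mul(2, -27, Pow(Add(-27, Mul(Pow(2, Rational(1, 2)), Mul(3, I, Pow(3, Rational(1, 2))))), -1)), 652)) = Mul(-1208, Add(Mul(2, -27, Pow(Add(-27, Mul(3, I, Pow(6, Rational(1, 2)))), -1)), 652)) = Mul(-1208, Add(Mul(-54, Pow(Add(-27, Mul(3, I, Pow(6, Rational(1, 2)))), -1)), 652)) = Mul(-1208, Add(652, Mul(-54, Pow(Add(-27, Mul(3, I, Pow(6, Rational(1, 2)))), -1)))) = Add(-787616, Mul(65232, Pow(Add(-27, Mul(3, I, Pow(6, Rational(1, 2)))), -1)))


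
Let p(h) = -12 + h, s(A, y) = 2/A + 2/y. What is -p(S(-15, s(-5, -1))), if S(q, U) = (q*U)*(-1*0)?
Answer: 12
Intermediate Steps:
S(q, U) = 0 (S(q, U) = (U*q)*0 = 0)
-p(S(-15, s(-5, -1))) = -(-12 + 0) = -1*(-12) = 12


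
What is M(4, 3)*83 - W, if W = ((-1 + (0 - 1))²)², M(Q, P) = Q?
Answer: 316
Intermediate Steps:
W = 16 (W = ((-1 - 1)²)² = ((-2)²)² = 4² = 16)
M(4, 3)*83 - W = 4*83 - 1*16 = 332 - 16 = 316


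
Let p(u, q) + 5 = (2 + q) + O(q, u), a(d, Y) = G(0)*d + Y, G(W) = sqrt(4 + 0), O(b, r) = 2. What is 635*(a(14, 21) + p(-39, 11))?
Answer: 37465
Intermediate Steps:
G(W) = 2 (G(W) = sqrt(4) = 2)
a(d, Y) = Y + 2*d (a(d, Y) = 2*d + Y = Y + 2*d)
p(u, q) = -1 + q (p(u, q) = -5 + ((2 + q) + 2) = -5 + (4 + q) = -1 + q)
635*(a(14, 21) + p(-39, 11)) = 635*((21 + 2*14) + (-1 + 11)) = 635*((21 + 28) + 10) = 635*(49 + 10) = 635*59 = 37465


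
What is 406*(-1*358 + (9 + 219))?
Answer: -52780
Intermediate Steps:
406*(-1*358 + (9 + 219)) = 406*(-358 + 228) = 406*(-130) = -52780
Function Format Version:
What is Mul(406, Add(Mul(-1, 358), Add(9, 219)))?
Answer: -52780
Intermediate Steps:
Mul(406, Add(Mul(-1, 358), Add(9, 219))) = Mul(406, Add(-358, 228)) = Mul(406, -130) = -52780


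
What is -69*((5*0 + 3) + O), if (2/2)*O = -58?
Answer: 3795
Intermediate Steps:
O = -58
-69*((5*0 + 3) + O) = -69*((5*0 + 3) - 58) = -69*((0 + 3) - 58) = -69*(3 - 58) = -69*(-55) = 3795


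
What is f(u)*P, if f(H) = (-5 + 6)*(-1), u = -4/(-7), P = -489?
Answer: 489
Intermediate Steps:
u = 4/7 (u = -4*(-1/7) = 4/7 ≈ 0.57143)
f(H) = -1 (f(H) = 1*(-1) = -1)
f(u)*P = -1*(-489) = 489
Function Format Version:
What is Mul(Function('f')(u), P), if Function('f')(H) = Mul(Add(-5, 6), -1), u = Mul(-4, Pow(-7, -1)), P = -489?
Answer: 489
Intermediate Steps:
u = Rational(4, 7) (u = Mul(-4, Rational(-1, 7)) = Rational(4, 7) ≈ 0.57143)
Function('f')(H) = -1 (Function('f')(H) = Mul(1, -1) = -1)
Mul(Function('f')(u), P) = Mul(-1, -489) = 489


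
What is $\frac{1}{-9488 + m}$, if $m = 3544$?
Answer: $- \frac{1}{5944} \approx -0.00016824$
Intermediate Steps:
$\frac{1}{-9488 + m} = \frac{1}{-9488 + 3544} = \frac{1}{-5944} = - \frac{1}{5944}$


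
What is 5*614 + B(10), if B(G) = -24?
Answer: 3046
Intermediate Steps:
5*614 + B(10) = 5*614 - 24 = 3070 - 24 = 3046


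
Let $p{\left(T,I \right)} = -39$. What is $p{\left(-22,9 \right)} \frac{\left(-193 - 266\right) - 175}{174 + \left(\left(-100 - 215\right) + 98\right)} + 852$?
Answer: $\frac{11910}{43} \approx 276.98$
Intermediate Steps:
$p{\left(-22,9 \right)} \frac{\left(-193 - 266\right) - 175}{174 + \left(\left(-100 - 215\right) + 98\right)} + 852 = - 39 \frac{\left(-193 - 266\right) - 175}{174 + \left(\left(-100 - 215\right) + 98\right)} + 852 = - 39 \frac{\left(-193 - 266\right) - 175}{174 + \left(-315 + 98\right)} + 852 = - 39 \frac{-459 - 175}{174 - 217} + 852 = - 39 \left(- \frac{634}{-43}\right) + 852 = - 39 \left(\left(-634\right) \left(- \frac{1}{43}\right)\right) + 852 = \left(-39\right) \frac{634}{43} + 852 = - \frac{24726}{43} + 852 = \frac{11910}{43}$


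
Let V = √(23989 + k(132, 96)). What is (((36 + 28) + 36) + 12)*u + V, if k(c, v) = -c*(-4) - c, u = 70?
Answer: 7840 + √24385 ≈ 7996.2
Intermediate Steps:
k(c, v) = 3*c (k(c, v) = 4*c - c = 3*c)
V = √24385 (V = √(23989 + 3*132) = √(23989 + 396) = √24385 ≈ 156.16)
(((36 + 28) + 36) + 12)*u + V = (((36 + 28) + 36) + 12)*70 + √24385 = ((64 + 36) + 12)*70 + √24385 = (100 + 12)*70 + √24385 = 112*70 + √24385 = 7840 + √24385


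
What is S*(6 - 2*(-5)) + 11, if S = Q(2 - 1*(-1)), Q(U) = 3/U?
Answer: 27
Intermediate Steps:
S = 1 (S = 3/(2 - 1*(-1)) = 3/(2 + 1) = 3/3 = 3*(⅓) = 1)
S*(6 - 2*(-5)) + 11 = 1*(6 - 2*(-5)) + 11 = 1*(6 + 10) + 11 = 1*16 + 11 = 16 + 11 = 27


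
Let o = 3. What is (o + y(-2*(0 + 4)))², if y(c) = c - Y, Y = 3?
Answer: 64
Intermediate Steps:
y(c) = -3 + c (y(c) = c - 1*3 = c - 3 = -3 + c)
(o + y(-2*(0 + 4)))² = (3 + (-3 - 2*(0 + 4)))² = (3 + (-3 - 2*4))² = (3 + (-3 - 8))² = (3 - 11)² = (-8)² = 64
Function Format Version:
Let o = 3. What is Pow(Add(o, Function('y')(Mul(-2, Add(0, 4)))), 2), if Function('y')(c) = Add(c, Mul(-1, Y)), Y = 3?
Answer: 64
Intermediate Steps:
Function('y')(c) = Add(-3, c) (Function('y')(c) = Add(c, Mul(-1, 3)) = Add(c, -3) = Add(-3, c))
Pow(Add(o, Function('y')(Mul(-2, Add(0, 4)))), 2) = Pow(Add(3, Add(-3, Mul(-2, Add(0, 4)))), 2) = Pow(Add(3, Add(-3, Mul(-2, 4))), 2) = Pow(Add(3, Add(-3, -8)), 2) = Pow(Add(3, -11), 2) = Pow(-8, 2) = 64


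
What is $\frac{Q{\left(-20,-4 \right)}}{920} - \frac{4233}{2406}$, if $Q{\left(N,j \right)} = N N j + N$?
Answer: $- \frac{32467}{9223} \approx -3.5202$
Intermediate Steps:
$Q{\left(N,j \right)} = N + j N^{2}$ ($Q{\left(N,j \right)} = N^{2} j + N = j N^{2} + N = N + j N^{2}$)
$\frac{Q{\left(-20,-4 \right)}}{920} - \frac{4233}{2406} = \frac{\left(-20\right) \left(1 - -80\right)}{920} - \frac{4233}{2406} = - 20 \left(1 + 80\right) \frac{1}{920} - \frac{1411}{802} = \left(-20\right) 81 \cdot \frac{1}{920} - \frac{1411}{802} = \left(-1620\right) \frac{1}{920} - \frac{1411}{802} = - \frac{81}{46} - \frac{1411}{802} = - \frac{32467}{9223}$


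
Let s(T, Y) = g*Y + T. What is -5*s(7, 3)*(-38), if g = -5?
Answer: -1520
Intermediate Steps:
s(T, Y) = T - 5*Y (s(T, Y) = -5*Y + T = T - 5*Y)
-5*s(7, 3)*(-38) = -5*(7 - 5*3)*(-38) = -5*(7 - 15)*(-38) = -5*(-8)*(-38) = 40*(-38) = -1520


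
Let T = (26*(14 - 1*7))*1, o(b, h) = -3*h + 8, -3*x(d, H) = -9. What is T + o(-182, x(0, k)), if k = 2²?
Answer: 181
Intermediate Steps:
k = 4
x(d, H) = 3 (x(d, H) = -⅓*(-9) = 3)
o(b, h) = 8 - 3*h
T = 182 (T = (26*(14 - 7))*1 = (26*7)*1 = 182*1 = 182)
T + o(-182, x(0, k)) = 182 + (8 - 3*3) = 182 + (8 - 9) = 182 - 1 = 181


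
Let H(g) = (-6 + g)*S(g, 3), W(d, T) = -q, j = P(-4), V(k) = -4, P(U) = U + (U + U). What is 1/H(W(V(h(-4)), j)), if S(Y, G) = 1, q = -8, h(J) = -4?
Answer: ½ ≈ 0.50000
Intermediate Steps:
P(U) = 3*U (P(U) = U + 2*U = 3*U)
j = -12 (j = 3*(-4) = -12)
W(d, T) = 8 (W(d, T) = -1*(-8) = 8)
H(g) = -6 + g (H(g) = (-6 + g)*1 = -6 + g)
1/H(W(V(h(-4)), j)) = 1/(-6 + 8) = 1/2 = ½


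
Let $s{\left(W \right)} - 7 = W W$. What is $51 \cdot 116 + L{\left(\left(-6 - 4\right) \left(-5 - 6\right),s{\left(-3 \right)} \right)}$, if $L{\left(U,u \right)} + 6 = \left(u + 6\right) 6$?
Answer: $6042$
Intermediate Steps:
$s{\left(W \right)} = 7 + W^{2}$ ($s{\left(W \right)} = 7 + W W = 7 + W^{2}$)
$L{\left(U,u \right)} = 30 + 6 u$ ($L{\left(U,u \right)} = -6 + \left(u + 6\right) 6 = -6 + \left(6 + u\right) 6 = -6 + \left(36 + 6 u\right) = 30 + 6 u$)
$51 \cdot 116 + L{\left(\left(-6 - 4\right) \left(-5 - 6\right),s{\left(-3 \right)} \right)} = 51 \cdot 116 + \left(30 + 6 \left(7 + \left(-3\right)^{2}\right)\right) = 5916 + \left(30 + 6 \left(7 + 9\right)\right) = 5916 + \left(30 + 6 \cdot 16\right) = 5916 + \left(30 + 96\right) = 5916 + 126 = 6042$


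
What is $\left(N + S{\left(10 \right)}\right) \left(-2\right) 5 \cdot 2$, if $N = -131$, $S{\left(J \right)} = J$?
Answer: $2420$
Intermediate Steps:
$\left(N + S{\left(10 \right)}\right) \left(-2\right) 5 \cdot 2 = \left(-131 + 10\right) \left(-2\right) 5 \cdot 2 = - 121 \left(\left(-10\right) 2\right) = \left(-121\right) \left(-20\right) = 2420$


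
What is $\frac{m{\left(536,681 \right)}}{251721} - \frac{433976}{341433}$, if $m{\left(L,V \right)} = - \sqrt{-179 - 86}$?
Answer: $- \frac{433976}{341433} - \frac{i \sqrt{265}}{251721} \approx -1.271 - 6.467 \cdot 10^{-5} i$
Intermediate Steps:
$m{\left(L,V \right)} = - i \sqrt{265}$ ($m{\left(L,V \right)} = - \sqrt{-265} = - i \sqrt{265}$)
$\frac{m{\left(536,681 \right)}}{251721} - \frac{433976}{341433} = \frac{\left(-1\right) i \sqrt{265}}{251721} - \frac{433976}{341433} = - i \sqrt{265} \cdot \frac{1}{251721} - \frac{433976}{341433} = - \frac{i \sqrt{265}}{251721} - \frac{433976}{341433} = - \frac{433976}{341433} - \frac{i \sqrt{265}}{251721}$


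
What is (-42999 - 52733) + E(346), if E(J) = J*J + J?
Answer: 24330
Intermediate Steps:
E(J) = J + J**2 (E(J) = J**2 + J = J + J**2)
(-42999 - 52733) + E(346) = (-42999 - 52733) + 346*(1 + 346) = -95732 + 346*347 = -95732 + 120062 = 24330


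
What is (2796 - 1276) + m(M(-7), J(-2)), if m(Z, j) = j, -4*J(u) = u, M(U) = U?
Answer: 3041/2 ≈ 1520.5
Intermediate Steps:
J(u) = -u/4
(2796 - 1276) + m(M(-7), J(-2)) = (2796 - 1276) - ¼*(-2) = 1520 + ½ = 3041/2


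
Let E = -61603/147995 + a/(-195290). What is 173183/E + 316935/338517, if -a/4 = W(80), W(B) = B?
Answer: -18826487814142037940/45072001946111 ≈ -4.1770e+5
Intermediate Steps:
a = -320 (a = -4*80 = -320)
E = -1198309147/2890194355 (E = -61603/147995 - 320/(-195290) = -61603*1/147995 - 320*(-1/195290) = -61603/147995 + 32/19529 = -1198309147/2890194355 ≈ -0.41461)
173183/E + 316935/338517 = 173183/(-1198309147/2890194355) + 316935/338517 = 173183*(-2890194355/1198309147) + 316935*(1/338517) = -500532528981965/1198309147 + 35215/37613 = -18826487814142037940/45072001946111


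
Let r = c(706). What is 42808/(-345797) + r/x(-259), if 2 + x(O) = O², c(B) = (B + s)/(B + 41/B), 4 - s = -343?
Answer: -477042840875906/3854177134855117 ≈ -0.12377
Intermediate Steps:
s = 347 (s = 4 - 1*(-343) = 4 + 343 = 347)
c(B) = (347 + B)/(B + 41/B) (c(B) = (B + 347)/(B + 41/B) = (347 + B)/(B + 41/B))
r = 247806/166159 (r = 706*(347 + 706)/(41 + 706²) = 706*1053/(41 + 498436) = 706*1053/498477 = 706*(1/498477)*1053 = 247806/166159 ≈ 1.4914)
x(O) = -2 + O²
42808/(-345797) + r/x(-259) = 42808/(-345797) + 247806/(166159*(-2 + (-259)²)) = 42808*(-1/345797) + 247806/(166159*(-2 + 67081)) = -42808/345797 + (247806/166159)/67079 = -42808/345797 + (247806/166159)*(1/67079) = -42808/345797 + 247806/11145779561 = -477042840875906/3854177134855117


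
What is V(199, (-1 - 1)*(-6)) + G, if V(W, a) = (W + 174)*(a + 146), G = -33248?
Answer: 25686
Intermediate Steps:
V(W, a) = (146 + a)*(174 + W) (V(W, a) = (174 + W)*(146 + a) = (146 + a)*(174 + W))
V(199, (-1 - 1)*(-6)) + G = (25404 + 146*199 + 174*((-1 - 1)*(-6)) + 199*((-1 - 1)*(-6))) - 33248 = (25404 + 29054 + 174*(-2*(-6)) + 199*(-2*(-6))) - 33248 = (25404 + 29054 + 174*12 + 199*12) - 33248 = (25404 + 29054 + 2088 + 2388) - 33248 = 58934 - 33248 = 25686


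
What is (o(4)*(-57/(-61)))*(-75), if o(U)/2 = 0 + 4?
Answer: -34200/61 ≈ -560.66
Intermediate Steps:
o(U) = 8 (o(U) = 2*(0 + 4) = 2*4 = 8)
(o(4)*(-57/(-61)))*(-75) = (8*(-57/(-61)))*(-75) = (8*(-57*(-1/61)))*(-75) = (8*(57/61))*(-75) = (456/61)*(-75) = -34200/61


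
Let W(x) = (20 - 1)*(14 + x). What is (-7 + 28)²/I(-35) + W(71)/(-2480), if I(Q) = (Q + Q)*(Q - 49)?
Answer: -1429/2480 ≈ -0.57621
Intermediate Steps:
W(x) = 266 + 19*x (W(x) = 19*(14 + x) = 266 + 19*x)
I(Q) = 2*Q*(-49 + Q) (I(Q) = (2*Q)*(-49 + Q) = 2*Q*(-49 + Q))
(-7 + 28)²/I(-35) + W(71)/(-2480) = (-7 + 28)²/((2*(-35)*(-49 - 35))) + (266 + 19*71)/(-2480) = 21²/((2*(-35)*(-84))) + (266 + 1349)*(-1/2480) = 441/5880 + 1615*(-1/2480) = 441*(1/5880) - 323/496 = 3/40 - 323/496 = -1429/2480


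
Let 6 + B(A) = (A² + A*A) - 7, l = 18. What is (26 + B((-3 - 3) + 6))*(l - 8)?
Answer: 130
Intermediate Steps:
B(A) = -13 + 2*A² (B(A) = -6 + ((A² + A*A) - 7) = -6 + ((A² + A²) - 7) = -6 + (2*A² - 7) = -6 + (-7 + 2*A²) = -13 + 2*A²)
(26 + B((-3 - 3) + 6))*(l - 8) = (26 + (-13 + 2*((-3 - 3) + 6)²))*(18 - 8) = (26 + (-13 + 2*(-6 + 6)²))*10 = (26 + (-13 + 2*0²))*10 = (26 + (-13 + 2*0))*10 = (26 + (-13 + 0))*10 = (26 - 13)*10 = 13*10 = 130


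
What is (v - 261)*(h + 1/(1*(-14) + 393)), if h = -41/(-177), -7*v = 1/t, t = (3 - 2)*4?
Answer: -28717061/469581 ≈ -61.155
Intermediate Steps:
t = 4 (t = 1*4 = 4)
v = -1/28 (v = -⅐/4 = -⅐*¼ = -1/28 ≈ -0.035714)
h = 41/177 (h = -41*(-1/177) = 41/177 ≈ 0.23164)
(v - 261)*(h + 1/(1*(-14) + 393)) = (-1/28 - 261)*(41/177 + 1/(1*(-14) + 393)) = -7309*(41/177 + 1/(-14 + 393))/28 = -7309*(41/177 + 1/379)/28 = -7309/28*15716/67083 = -28717061/469581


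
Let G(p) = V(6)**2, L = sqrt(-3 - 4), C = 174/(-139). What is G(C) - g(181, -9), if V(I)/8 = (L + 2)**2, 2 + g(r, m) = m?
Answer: -6581 - 1536*I*sqrt(7) ≈ -6581.0 - 4063.9*I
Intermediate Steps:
C = -174/139 (C = 174*(-1/139) = -174/139 ≈ -1.2518)
g(r, m) = -2 + m
L = I*sqrt(7) (L = sqrt(-7) = I*sqrt(7) ≈ 2.6458*I)
V(I) = 8*(2 + I*sqrt(7))**2 (V(I) = 8*(I*sqrt(7) + 2)**2 = 8*(2 + I*sqrt(7))**2)
G(p) = (-24 + 32*I*sqrt(7))**2
G(C) - g(181, -9) = 64*(2 + I*sqrt(7))**4 - (-2 - 9) = 64*(2 + I*sqrt(7))**4 - 1*(-11) = 64*(2 + I*sqrt(7))**4 + 11 = 11 + 64*(2 + I*sqrt(7))**4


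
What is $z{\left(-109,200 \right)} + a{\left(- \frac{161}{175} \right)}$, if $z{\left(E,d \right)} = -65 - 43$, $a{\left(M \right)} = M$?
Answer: $- \frac{2723}{25} \approx -108.92$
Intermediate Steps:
$z{\left(E,d \right)} = -108$ ($z{\left(E,d \right)} = -65 - 43 = -108$)
$z{\left(-109,200 \right)} + a{\left(- \frac{161}{175} \right)} = -108 - \frac{161}{175} = -108 - \frac{23}{25} = - \frac{2723}{25}$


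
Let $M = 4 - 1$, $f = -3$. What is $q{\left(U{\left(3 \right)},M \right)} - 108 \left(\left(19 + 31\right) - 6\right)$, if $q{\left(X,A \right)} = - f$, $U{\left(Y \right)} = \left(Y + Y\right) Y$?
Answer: $-4749$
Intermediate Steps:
$M = 3$
$U{\left(Y \right)} = 2 Y^{2}$ ($U{\left(Y \right)} = 2 Y Y = 2 Y^{2}$)
$q{\left(X,A \right)} = 3$ ($q{\left(X,A \right)} = \left(-1\right) \left(-3\right) = 3$)
$q{\left(U{\left(3 \right)},M \right)} - 108 \left(\left(19 + 31\right) - 6\right) = 3 - 108 \left(\left(19 + 31\right) - 6\right) = 3 - 108 \left(50 - 6\right) = 3 - 4752 = -4749$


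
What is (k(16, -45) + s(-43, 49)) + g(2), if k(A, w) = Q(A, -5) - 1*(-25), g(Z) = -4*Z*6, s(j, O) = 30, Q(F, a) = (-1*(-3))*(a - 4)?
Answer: -20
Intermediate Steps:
Q(F, a) = -12 + 3*a (Q(F, a) = 3*(-4 + a) = -12 + 3*a)
g(Z) = -24*Z
k(A, w) = -2 (k(A, w) = (-12 + 3*(-5)) - 1*(-25) = (-12 - 15) + 25 = -27 + 25 = -2)
(k(16, -45) + s(-43, 49)) + g(2) = (-2 + 30) - 24*2 = 28 - 48 = -20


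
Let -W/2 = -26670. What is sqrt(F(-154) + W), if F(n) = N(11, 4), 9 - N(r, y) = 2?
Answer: sqrt(53347) ≈ 230.97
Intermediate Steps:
W = 53340 (W = -2*(-26670) = 53340)
N(r, y) = 7 (N(r, y) = 9 - 1*2 = 9 - 2 = 7)
F(n) = 7
sqrt(F(-154) + W) = sqrt(7 + 53340) = sqrt(53347)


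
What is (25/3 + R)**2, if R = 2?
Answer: 961/9 ≈ 106.78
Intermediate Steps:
(25/3 + R)**2 = (25/3 + 2)**2 = (31/3)**2 = 961/9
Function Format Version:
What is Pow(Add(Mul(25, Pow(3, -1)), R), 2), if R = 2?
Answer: Rational(961, 9) ≈ 106.78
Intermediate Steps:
Pow(Add(Mul(25, Pow(3, -1)), R), 2) = Pow(Add(Mul(25, Pow(3, -1)), 2), 2) = Pow(Add(Mul(25, Rational(1, 3)), 2), 2) = Pow(Add(Rational(25, 3), 2), 2) = Pow(Rational(31, 3), 2) = Rational(961, 9)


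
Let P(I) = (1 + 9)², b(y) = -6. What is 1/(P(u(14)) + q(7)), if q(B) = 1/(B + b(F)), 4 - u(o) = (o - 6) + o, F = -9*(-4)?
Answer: 1/101 ≈ 0.0099010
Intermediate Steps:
F = 36
u(o) = 10 - 2*o (u(o) = 4 - ((o - 6) + o) = 4 - ((-6 + o) + o) = 4 - (-6 + 2*o) = 4 + (6 - 2*o) = 10 - 2*o)
q(B) = 1/(-6 + B) (q(B) = 1/(B - 6) = 1/(-6 + B))
P(I) = 100 (P(I) = 10² = 100)
1/(P(u(14)) + q(7)) = 1/(100 + 1/(-6 + 7)) = 1/(100 + 1/1) = 1/(100 + 1) = 1/101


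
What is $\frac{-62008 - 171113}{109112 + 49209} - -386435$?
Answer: $\frac{3598855442}{9313} \approx 3.8643 \cdot 10^{5}$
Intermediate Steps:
$\frac{-62008 - 171113}{109112 + 49209} - -386435 = - \frac{233121}{158321} + 386435 = \left(-233121\right) \frac{1}{158321} + 386435 = - \frac{13713}{9313} + 386435 = \frac{3598855442}{9313}$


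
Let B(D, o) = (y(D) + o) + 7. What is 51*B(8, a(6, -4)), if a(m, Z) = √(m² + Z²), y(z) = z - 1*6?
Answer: 459 + 102*√13 ≈ 826.77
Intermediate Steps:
y(z) = -6 + z (y(z) = z - 6 = -6 + z)
a(m, Z) = √(Z² + m²)
B(D, o) = 1 + D + o (B(D, o) = ((-6 + D) + o) + 7 = (-6 + D + o) + 7 = 1 + D + o)
51*B(8, a(6, -4)) = 51*(1 + 8 + √((-4)² + 6²)) = 51*(1 + 8 + √(16 + 36)) = 51*(1 + 8 + √52) = 51*(1 + 8 + 2*√13) = 51*(9 + 2*√13) = 459 + 102*√13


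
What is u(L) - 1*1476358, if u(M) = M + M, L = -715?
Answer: -1477788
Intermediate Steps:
u(M) = 2*M
u(L) - 1*1476358 = 2*(-715) - 1*1476358 = -1430 - 1476358 = -1477788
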